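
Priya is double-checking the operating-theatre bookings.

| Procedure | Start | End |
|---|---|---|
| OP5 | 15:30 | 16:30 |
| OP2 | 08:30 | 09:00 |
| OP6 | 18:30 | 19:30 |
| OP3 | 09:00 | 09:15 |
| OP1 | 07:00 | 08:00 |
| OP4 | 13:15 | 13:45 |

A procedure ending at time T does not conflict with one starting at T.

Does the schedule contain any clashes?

Two intervals overlap when each starts before the other ends.
Sorted by start: OP1, OP2, OP3, OP4, OP5, OP6.
OP2 starts after OP1 ends; OP1 is clear from here.
OP3 starts exactly when OP2 ends (back-to-back, no overlap); OP2 is clear from here.
OP4 starts after OP3 ends; OP3 is clear from here.
OP5 starts after OP4 ends; OP4 is clear from here.
OP6 starts after OP5 ends.
Every pair is clear; the schedule has no overlaps.

No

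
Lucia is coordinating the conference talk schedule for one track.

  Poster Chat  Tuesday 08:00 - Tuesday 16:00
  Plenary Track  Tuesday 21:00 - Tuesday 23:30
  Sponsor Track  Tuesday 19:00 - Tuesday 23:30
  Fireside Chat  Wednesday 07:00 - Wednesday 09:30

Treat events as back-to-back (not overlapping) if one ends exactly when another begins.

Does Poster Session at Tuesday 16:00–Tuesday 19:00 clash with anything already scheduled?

No — it doesn't clash with anything

Poster Chat: ends Tuesday 16:00 at or before Poster Session starts Tuesday 16:00 → clear.
Sponsor Track: starts Tuesday 19:00 at or after Poster Session ends Tuesday 19:00 → clear.
Plenary Track: starts Tuesday 21:00 at or after Poster Session ends Tuesday 19:00 → clear.
Fireside Chat: starts Wednesday 07:00 at or after Poster Session ends Tuesday 19:00 → clear.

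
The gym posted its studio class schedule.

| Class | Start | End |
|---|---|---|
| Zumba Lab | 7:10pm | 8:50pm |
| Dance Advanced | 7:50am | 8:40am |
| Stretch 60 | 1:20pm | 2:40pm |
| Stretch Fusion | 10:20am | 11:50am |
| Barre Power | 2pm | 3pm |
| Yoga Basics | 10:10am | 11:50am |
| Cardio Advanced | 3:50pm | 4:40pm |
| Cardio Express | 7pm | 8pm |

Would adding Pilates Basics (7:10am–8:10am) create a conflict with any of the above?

Dance Advanced: starts 7:50am before Pilates Basics ends 8:10am, and ends 8:40am after Pilates Basics starts 7:10am → overlap.
Yoga Basics: starts 10:10am at or after Pilates Basics ends 8:10am → clear.
Stretch Fusion: starts 10:20am at or after Pilates Basics ends 8:10am → clear.
Stretch 60: starts 1:20pm at or after Pilates Basics ends 8:10am → clear.
Barre Power: starts 2pm at or after Pilates Basics ends 8:10am → clear.
Cardio Advanced: starts 3:50pm at or after Pilates Basics ends 8:10am → clear.
Cardio Express: starts 7pm at or after Pilates Basics ends 8:10am → clear.
Zumba Lab: starts 7:10pm at or after Pilates Basics ends 8:10am → clear.
Pilates Basics overlaps Dance Advanced.

Yes — it overlaps Dance Advanced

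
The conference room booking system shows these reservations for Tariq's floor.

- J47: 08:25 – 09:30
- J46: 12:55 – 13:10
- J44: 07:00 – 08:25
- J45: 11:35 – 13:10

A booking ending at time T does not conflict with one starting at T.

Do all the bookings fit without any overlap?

No

Check each pair: they overlap iff neither finishes before the other starts.
Sorted by start: J44, J47, J45, J46.
J47 starts exactly when J44 ends (back-to-back, no overlap); J44 is clear from here.
J45 starts after J47 ends; J47 is clear from here.
J46 starts before J45 ends → J45 and J46 overlap.
That's a conflict, so the schedule is not conflict-free.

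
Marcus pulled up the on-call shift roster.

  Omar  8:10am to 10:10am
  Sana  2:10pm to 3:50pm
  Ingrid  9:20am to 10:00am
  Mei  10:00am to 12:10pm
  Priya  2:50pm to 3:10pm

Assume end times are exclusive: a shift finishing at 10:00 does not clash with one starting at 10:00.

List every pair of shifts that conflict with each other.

Ingrid & Omar, Mei & Omar, Priya & Sana

Sorted by start: Omar, Ingrid, Mei, Sana, Priya.
Ingrid starts before Omar ends → Omar and Ingrid overlap.
Mei starts before Omar ends → Omar and Mei overlap.
Sana starts after Omar ends; Omar is clear from here.
Mei starts exactly when Ingrid ends (back-to-back, no overlap); Ingrid is clear from here.
Sana starts after Mei ends; Mei is clear from here.
Priya starts before Sana ends → Sana and Priya overlap.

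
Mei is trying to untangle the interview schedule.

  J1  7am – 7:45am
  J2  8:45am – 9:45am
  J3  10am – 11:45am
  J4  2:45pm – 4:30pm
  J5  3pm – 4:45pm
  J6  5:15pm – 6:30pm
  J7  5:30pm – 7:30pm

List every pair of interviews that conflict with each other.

J4 & J5, J6 & J7

Two intervals overlap when each starts before the other ends.
Sorted by start: J1, J2, J3, J4, J5, J6, J7.
J2 starts after J1 ends; J1 is clear from here.
J3 starts after J2 ends; J2 is clear from here.
J4 starts after J3 ends; J3 is clear from here.
J5 starts before J4 ends → J4 and J5 overlap.
J6 starts after J4 ends; J4 is clear from here.
J6 starts after J5 ends; J5 is clear from here.
J7 starts before J6 ends → J6 and J7 overlap.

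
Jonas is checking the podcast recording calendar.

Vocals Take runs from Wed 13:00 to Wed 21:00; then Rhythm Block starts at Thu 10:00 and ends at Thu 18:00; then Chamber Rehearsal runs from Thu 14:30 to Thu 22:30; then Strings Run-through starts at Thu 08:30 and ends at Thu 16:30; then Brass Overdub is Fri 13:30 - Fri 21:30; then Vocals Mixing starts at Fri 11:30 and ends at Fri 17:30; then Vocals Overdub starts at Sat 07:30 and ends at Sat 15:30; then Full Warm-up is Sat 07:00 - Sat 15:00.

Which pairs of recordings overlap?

Two intervals overlap when each starts before the other ends.
Sorted by start: Vocals Take, Strings Run-through, Rhythm Block, Chamber Rehearsal, Vocals Mixing, Brass Overdub, Full Warm-up, Vocals Overdub.
Strings Run-through starts after Vocals Take ends, so Vocals Take has no further overlaps.
Rhythm Block starts before Strings Run-through ends → Strings Run-through and Rhythm Block overlap.
Chamber Rehearsal starts before Strings Run-through ends → Strings Run-through and Chamber Rehearsal overlap.
Vocals Mixing starts after Strings Run-through ends, so Strings Run-through has no further overlaps.
Chamber Rehearsal starts before Rhythm Block ends → Rhythm Block and Chamber Rehearsal overlap.
Vocals Mixing starts after Rhythm Block ends, so Rhythm Block has no further overlaps.
Vocals Mixing starts after Chamber Rehearsal ends, so Chamber Rehearsal has no further overlaps.
Brass Overdub starts before Vocals Mixing ends → Vocals Mixing and Brass Overdub overlap.
Full Warm-up starts after Vocals Mixing ends, so Vocals Mixing has no further overlaps.
Full Warm-up starts after Brass Overdub ends, so Brass Overdub has no further overlaps.
Vocals Overdub starts before Full Warm-up ends → Full Warm-up and Vocals Overdub overlap.

Brass Overdub & Vocals Mixing, Chamber Rehearsal & Rhythm Block, Chamber Rehearsal & Strings Run-through, Full Warm-up & Vocals Overdub, Rhythm Block & Strings Run-through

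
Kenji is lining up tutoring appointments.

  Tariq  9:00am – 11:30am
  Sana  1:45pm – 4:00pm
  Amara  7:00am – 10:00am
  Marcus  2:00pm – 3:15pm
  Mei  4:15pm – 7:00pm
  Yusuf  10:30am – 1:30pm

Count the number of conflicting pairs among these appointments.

Sorted by start: Amara, Tariq, Yusuf, Sana, Marcus, Mei.
Tariq starts before Amara ends → Amara and Tariq overlap.
Yusuf starts after Amara ends, so nothing later overlaps Amara either.
Yusuf starts before Tariq ends → Tariq and Yusuf overlap.
Sana starts after Tariq ends, so nothing later overlaps Tariq either.
Sana starts after Yusuf ends, so nothing later overlaps Yusuf either.
Marcus starts before Sana ends → Sana and Marcus overlap.
Mei starts after Sana ends.
Mei starts after Marcus ends.
Overlapping pairs: Amara & Tariq, Marcus & Sana, Tariq & Yusuf — 3 in total.

3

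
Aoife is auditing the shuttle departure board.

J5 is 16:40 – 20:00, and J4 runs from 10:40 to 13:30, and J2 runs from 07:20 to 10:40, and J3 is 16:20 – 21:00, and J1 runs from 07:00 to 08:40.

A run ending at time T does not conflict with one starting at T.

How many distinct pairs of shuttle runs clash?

Sorted by start: J1, J2, J4, J3, J5.
J2 starts before J1 ends → J1 and J2 overlap.
J4 starts after J1 ends — done with J1.
J4 starts exactly when J2 ends (back-to-back, no overlap) — done with J2.
J3 starts after J4 ends — done with J4.
J5 starts before J3 ends → J3 and J5 overlap.
Overlapping pairs: J1 & J2, J3 & J5 — 2 in total.

2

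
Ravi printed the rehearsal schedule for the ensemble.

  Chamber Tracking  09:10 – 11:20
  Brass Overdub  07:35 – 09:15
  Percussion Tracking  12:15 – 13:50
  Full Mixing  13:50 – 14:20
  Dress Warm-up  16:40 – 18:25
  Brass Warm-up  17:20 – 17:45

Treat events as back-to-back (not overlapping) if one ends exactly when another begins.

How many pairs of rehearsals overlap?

2

Two intervals overlap when each starts before the other ends.
Sorted by start: Brass Overdub, Chamber Tracking, Percussion Tracking, Full Mixing, Dress Warm-up, Brass Warm-up.
Chamber Tracking starts before Brass Overdub ends → Brass Overdub and Chamber Tracking overlap.
Percussion Tracking starts after Brass Overdub ends; Brass Overdub is clear from here.
Percussion Tracking starts after Chamber Tracking ends; Chamber Tracking is clear from here.
Full Mixing starts exactly when Percussion Tracking ends (back-to-back, no overlap); Percussion Tracking is clear from here.
Dress Warm-up starts after Full Mixing ends; Full Mixing is clear from here.
Brass Warm-up starts before Dress Warm-up ends → Dress Warm-up and Brass Warm-up overlap.
Overlapping pairs: Brass Overdub & Chamber Tracking, Brass Warm-up & Dress Warm-up — 2 in total.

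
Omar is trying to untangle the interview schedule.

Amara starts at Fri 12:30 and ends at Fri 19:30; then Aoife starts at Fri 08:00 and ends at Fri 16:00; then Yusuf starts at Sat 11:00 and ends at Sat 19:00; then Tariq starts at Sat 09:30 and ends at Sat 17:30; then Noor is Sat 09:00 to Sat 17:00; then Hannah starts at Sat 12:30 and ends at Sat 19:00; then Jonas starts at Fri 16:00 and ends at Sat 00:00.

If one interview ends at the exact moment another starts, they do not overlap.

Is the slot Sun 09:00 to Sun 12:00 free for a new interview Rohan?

Aoife: ends Fri 16:00 at or before Rohan starts Sun 09:00 → clear.
Amara: ends Fri 19:30 at or before Rohan starts Sun 09:00 → clear.
Jonas: ends Sat 00:00 at or before Rohan starts Sun 09:00 → clear.
Noor: ends Sat 17:00 at or before Rohan starts Sun 09:00 → clear.
Tariq: ends Sat 17:30 at or before Rohan starts Sun 09:00 → clear.
Yusuf: ends Sat 19:00 at or before Rohan starts Sun 09:00 → clear.
Hannah: ends Sat 19:00 at or before Rohan starts Sun 09:00 → clear.

Yes — the slot is free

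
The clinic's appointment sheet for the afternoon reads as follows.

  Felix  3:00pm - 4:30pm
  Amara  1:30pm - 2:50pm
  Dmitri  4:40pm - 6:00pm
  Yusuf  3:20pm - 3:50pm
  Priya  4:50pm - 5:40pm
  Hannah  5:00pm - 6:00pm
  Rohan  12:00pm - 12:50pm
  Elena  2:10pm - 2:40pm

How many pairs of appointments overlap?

5

Sorted by start: Rohan, Amara, Elena, Felix, Yusuf, Dmitri, Priya, Hannah.
Amara starts after Rohan ends, so Rohan has no further overlaps.
Elena starts before Amara ends → Amara and Elena overlap.
Felix starts after Amara ends, so Amara has no further overlaps.
Felix starts after Elena ends, so Elena has no further overlaps.
Yusuf starts before Felix ends → Felix and Yusuf overlap.
Dmitri starts after Felix ends, so Felix has no further overlaps.
Dmitri starts after Yusuf ends, so Yusuf has no further overlaps.
Priya starts before Dmitri ends → Dmitri and Priya overlap.
Hannah starts before Dmitri ends → Dmitri and Hannah overlap.
Hannah starts before Priya ends → Priya and Hannah overlap.
Overlapping pairs: Amara & Elena, Dmitri & Hannah, Dmitri & Priya, Felix & Yusuf, Hannah & Priya — 5 in total.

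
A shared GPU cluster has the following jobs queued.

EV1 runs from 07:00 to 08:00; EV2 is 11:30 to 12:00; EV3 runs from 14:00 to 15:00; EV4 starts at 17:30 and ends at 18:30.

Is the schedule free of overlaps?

Two intervals overlap when each starts before the other ends.
Sorted by start: EV1, EV2, EV3, EV4.
EV2 starts after EV1 ends; EV1 is clear from here.
EV3 starts after EV2 ends; EV2 is clear from here.
EV4 starts after EV3 ends.
Every pair is clear; the schedule has no overlaps.

Yes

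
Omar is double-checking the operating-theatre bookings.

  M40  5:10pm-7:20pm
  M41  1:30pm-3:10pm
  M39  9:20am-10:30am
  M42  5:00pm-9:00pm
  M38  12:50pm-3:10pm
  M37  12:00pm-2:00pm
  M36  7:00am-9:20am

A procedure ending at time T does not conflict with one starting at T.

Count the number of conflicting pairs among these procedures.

4

Sorted by start: M36, M39, M37, M38, M41, M42, M40.
M39 starts exactly when M36 ends (back-to-back, no overlap), so M36 has no further overlaps.
M37 starts after M39 ends, so M39 has no further overlaps.
M38 starts before M37 ends → M37 and M38 overlap.
M41 starts before M37 ends → M37 and M41 overlap.
M42 starts after M37 ends, so M37 has no further overlaps.
M41 starts before M38 ends → M38 and M41 overlap.
M42 starts after M38 ends, so M38 has no further overlaps.
M42 starts after M41 ends, so M41 has no further overlaps.
M40 starts before M42 ends → M42 and M40 overlap.
Overlapping pairs: M37 & M38, M37 & M41, M38 & M41, M40 & M42 — 4 in total.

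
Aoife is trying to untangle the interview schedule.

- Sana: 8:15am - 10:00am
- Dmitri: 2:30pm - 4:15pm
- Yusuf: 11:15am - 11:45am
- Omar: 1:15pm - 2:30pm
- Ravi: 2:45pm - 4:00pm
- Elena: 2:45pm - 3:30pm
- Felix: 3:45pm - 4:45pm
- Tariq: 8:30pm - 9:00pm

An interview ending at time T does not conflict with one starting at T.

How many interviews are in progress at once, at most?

3

Sweep the timeline, counting +1 at each start and −1 at each end (ends before starts at a tie):
8:15am start Sana → 1
10:00am end Sana → 0
11:15am start Yusuf → 1
11:45am end Yusuf → 0
1:15pm start Omar → 1
2:30pm end Omar → 0
2:30pm start Dmitri → 1
2:45pm start Elena → 2
2:45pm start Ravi → 3
3:30pm end Elena → 2
3:45pm start Felix → 3
4:00pm end Ravi → 2
4:15pm end Dmitri → 1
4:45pm end Felix → 0
8:30pm start Tariq → 1
9:00pm end Tariq → 0
Peak is 3, at 2:45pm (Dmitri, Elena, Ravi).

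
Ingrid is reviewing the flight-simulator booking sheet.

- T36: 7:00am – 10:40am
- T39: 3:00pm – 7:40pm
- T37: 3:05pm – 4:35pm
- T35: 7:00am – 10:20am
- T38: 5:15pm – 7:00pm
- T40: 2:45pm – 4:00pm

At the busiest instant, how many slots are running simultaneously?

3

Sweep the timeline, counting +1 at each start and −1 at each end (ends before starts at a tie):
7:00am start T35 → 1
7:00am start T36 → 2
10:20am end T35 → 1
10:40am end T36 → 0
2:45pm start T40 → 1
3:00pm start T39 → 2
3:05pm start T37 → 3
4:00pm end T40 → 2
4:35pm end T37 → 1
5:15pm start T38 → 2
7:00pm end T38 → 1
7:40pm end T39 → 0
Peak is 3, at 3:05pm (T37, T39, T40).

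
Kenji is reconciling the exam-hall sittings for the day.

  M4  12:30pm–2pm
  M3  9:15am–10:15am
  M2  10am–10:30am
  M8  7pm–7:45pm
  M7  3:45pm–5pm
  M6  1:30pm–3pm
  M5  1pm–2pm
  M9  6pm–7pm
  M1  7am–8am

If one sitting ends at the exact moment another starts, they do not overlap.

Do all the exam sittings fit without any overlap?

No

Sorted by start: M1, M3, M2, M4, M5, M6, M7, M9, M8.
M3 starts after M1 ends, so M1 has no further overlaps.
M2 starts before M3 ends → M3 and M2 overlap.
That's a conflict, so the schedule is not conflict-free.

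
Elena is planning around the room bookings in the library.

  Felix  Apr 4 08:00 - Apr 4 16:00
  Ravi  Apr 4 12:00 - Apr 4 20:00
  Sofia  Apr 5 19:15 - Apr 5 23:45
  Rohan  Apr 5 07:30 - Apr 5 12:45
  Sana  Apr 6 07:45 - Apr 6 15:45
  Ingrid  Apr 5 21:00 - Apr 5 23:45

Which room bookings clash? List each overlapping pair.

Felix & Ravi, Ingrid & Sofia

Sorted by start: Felix, Ravi, Rohan, Sofia, Ingrid, Sana.
Ravi starts before Felix ends → Felix and Ravi overlap.
Rohan starts after Felix ends; Felix is clear from here.
Rohan starts after Ravi ends; Ravi is clear from here.
Sofia starts after Rohan ends; Rohan is clear from here.
Ingrid starts before Sofia ends → Sofia and Ingrid overlap.
Sana starts after Sofia ends.
Sana starts after Ingrid ends.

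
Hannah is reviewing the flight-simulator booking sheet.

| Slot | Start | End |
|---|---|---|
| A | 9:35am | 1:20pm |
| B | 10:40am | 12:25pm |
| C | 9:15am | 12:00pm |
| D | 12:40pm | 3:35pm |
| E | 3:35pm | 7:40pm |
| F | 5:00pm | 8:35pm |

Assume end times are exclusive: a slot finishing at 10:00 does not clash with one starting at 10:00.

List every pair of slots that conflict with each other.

A & B, A & C, A & D, B & C, E & F

Sorted by start: C, A, B, D, E, F.
A starts before C ends → C and A overlap.
B starts before C ends → C and B overlap.
D starts after C ends, so C has no further overlaps.
B starts before A ends → A and B overlap.
D starts before A ends → A and D overlap.
E starts after A ends, so A has no further overlaps.
D starts after B ends, so B has no further overlaps.
E starts exactly when D ends (back-to-back, no overlap), so D has no further overlaps.
F starts before E ends → E and F overlap.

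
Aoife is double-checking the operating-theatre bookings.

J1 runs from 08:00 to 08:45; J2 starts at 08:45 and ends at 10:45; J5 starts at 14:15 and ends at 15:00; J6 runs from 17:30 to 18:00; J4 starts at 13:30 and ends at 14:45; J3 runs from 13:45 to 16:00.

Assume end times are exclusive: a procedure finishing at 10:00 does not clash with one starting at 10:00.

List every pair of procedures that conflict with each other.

Sorted by start: J1, J2, J4, J3, J5, J6.
J2 starts exactly when J1 ends (back-to-back, no overlap) — done with J1.
J4 starts after J2 ends — done with J2.
J3 starts before J4 ends → J4 and J3 overlap.
J5 starts before J4 ends → J4 and J5 overlap.
J6 starts after J4 ends.
J5 starts before J3 ends → J3 and J5 overlap.
J6 starts after J3 ends.
J6 starts after J5 ends.

J3 & J4, J3 & J5, J4 & J5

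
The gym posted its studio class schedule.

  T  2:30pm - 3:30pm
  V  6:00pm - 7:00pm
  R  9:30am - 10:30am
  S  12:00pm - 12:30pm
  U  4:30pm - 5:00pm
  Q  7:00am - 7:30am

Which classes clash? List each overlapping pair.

Check each pair: they overlap iff neither finishes before the other starts.
Sorted by start: Q, R, S, T, U, V.
R starts after Q ends, so nothing later overlaps Q either.
S starts after R ends, so nothing later overlaps R either.
T starts after S ends, so nothing later overlaps S either.
U starts after T ends, so nothing later overlaps T either.
V starts after U ends.

no conflicts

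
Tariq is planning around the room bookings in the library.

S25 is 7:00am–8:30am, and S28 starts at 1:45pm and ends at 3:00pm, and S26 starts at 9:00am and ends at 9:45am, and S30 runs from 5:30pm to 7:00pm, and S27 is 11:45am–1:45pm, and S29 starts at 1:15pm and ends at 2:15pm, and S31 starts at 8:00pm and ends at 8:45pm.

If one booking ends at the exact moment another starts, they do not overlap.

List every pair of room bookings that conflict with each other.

S27 & S29, S28 & S29

Sorted by start: S25, S26, S27, S29, S28, S30, S31.
S26 starts after S25 ends, so S25 has no further overlaps.
S27 starts after S26 ends, so S26 has no further overlaps.
S29 starts before S27 ends → S27 and S29 overlap.
S28 starts exactly when S27 ends (back-to-back, no overlap), so S27 has no further overlaps.
S28 starts before S29 ends → S29 and S28 overlap.
S30 starts after S29 ends, so S29 has no further overlaps.
S30 starts after S28 ends, so S28 has no further overlaps.
S31 starts after S30 ends.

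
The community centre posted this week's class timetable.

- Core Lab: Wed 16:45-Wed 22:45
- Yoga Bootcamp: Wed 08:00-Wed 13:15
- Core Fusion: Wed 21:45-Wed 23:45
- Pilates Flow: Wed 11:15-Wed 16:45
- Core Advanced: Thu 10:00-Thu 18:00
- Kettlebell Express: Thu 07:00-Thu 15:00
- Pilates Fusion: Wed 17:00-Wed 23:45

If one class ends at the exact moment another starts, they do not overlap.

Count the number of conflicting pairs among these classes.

5

Sorted by start: Yoga Bootcamp, Pilates Flow, Core Lab, Pilates Fusion, Core Fusion, Kettlebell Express, Core Advanced.
Pilates Flow starts before Yoga Bootcamp ends → Yoga Bootcamp and Pilates Flow overlap.
Core Lab starts after Yoga Bootcamp ends, so Yoga Bootcamp has no further overlaps.
Core Lab starts exactly when Pilates Flow ends (back-to-back, no overlap), so Pilates Flow has no further overlaps.
Pilates Fusion starts before Core Lab ends → Core Lab and Pilates Fusion overlap.
Core Fusion starts before Core Lab ends → Core Lab and Core Fusion overlap.
Kettlebell Express starts after Core Lab ends, so Core Lab has no further overlaps.
Core Fusion starts before Pilates Fusion ends → Pilates Fusion and Core Fusion overlap.
Kettlebell Express starts after Pilates Fusion ends, so Pilates Fusion has no further overlaps.
Kettlebell Express starts after Core Fusion ends, so Core Fusion has no further overlaps.
Core Advanced starts before Kettlebell Express ends → Kettlebell Express and Core Advanced overlap.
Overlapping pairs: Core Advanced & Kettlebell Express, Core Fusion & Core Lab, Core Fusion & Pilates Fusion, Core Lab & Pilates Fusion, Pilates Flow & Yoga Bootcamp — 5 in total.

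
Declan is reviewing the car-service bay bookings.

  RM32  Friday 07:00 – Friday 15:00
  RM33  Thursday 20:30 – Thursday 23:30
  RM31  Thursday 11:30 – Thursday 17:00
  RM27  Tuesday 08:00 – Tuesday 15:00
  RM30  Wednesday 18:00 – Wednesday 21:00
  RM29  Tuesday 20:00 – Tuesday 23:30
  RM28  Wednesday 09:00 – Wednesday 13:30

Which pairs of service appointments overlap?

no conflicts

Sorted by start: RM27, RM29, RM28, RM30, RM31, RM33, RM32.
RM29 starts after RM27 ends, so RM27 has no further overlaps.
RM28 starts after RM29 ends, so RM29 has no further overlaps.
RM30 starts after RM28 ends, so RM28 has no further overlaps.
RM31 starts after RM30 ends, so RM30 has no further overlaps.
RM33 starts after RM31 ends, so RM31 has no further overlaps.
RM32 starts after RM33 ends.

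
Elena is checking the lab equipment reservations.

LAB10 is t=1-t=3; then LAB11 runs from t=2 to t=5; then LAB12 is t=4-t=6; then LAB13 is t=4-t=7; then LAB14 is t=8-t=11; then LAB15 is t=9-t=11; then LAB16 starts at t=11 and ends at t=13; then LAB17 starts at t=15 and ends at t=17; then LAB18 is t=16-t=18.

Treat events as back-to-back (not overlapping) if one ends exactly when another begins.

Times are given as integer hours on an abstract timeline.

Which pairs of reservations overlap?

LAB10 & LAB11, LAB11 & LAB12, LAB11 & LAB13, LAB12 & LAB13, LAB14 & LAB15, LAB17 & LAB18

Check each pair: they overlap iff neither finishes before the other starts.
Sorted by start: LAB10, LAB11, LAB12, LAB13, LAB14, LAB15, LAB16, LAB17, LAB18.
LAB11 starts before LAB10 ends → LAB10 and LAB11 overlap.
LAB12 starts after LAB10 ends — done with LAB10.
LAB12 starts before LAB11 ends → LAB11 and LAB12 overlap.
LAB13 starts before LAB11 ends → LAB11 and LAB13 overlap.
LAB14 starts after LAB11 ends — done with LAB11.
LAB13 starts before LAB12 ends → LAB12 and LAB13 overlap.
LAB14 starts after LAB12 ends — done with LAB12.
LAB14 starts after LAB13 ends — done with LAB13.
LAB15 starts before LAB14 ends → LAB14 and LAB15 overlap.
LAB16 starts exactly when LAB14 ends (back-to-back, no overlap) — done with LAB14.
LAB16 starts exactly when LAB15 ends (back-to-back, no overlap) — done with LAB15.
LAB17 starts after LAB16 ends — done with LAB16.
LAB18 starts before LAB17 ends → LAB17 and LAB18 overlap.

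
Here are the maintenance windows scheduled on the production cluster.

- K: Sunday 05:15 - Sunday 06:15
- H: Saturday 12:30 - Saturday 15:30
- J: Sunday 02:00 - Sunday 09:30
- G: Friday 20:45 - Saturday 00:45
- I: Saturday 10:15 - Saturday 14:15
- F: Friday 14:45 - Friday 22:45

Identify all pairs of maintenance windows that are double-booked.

Sorted by start: F, G, I, H, J, K.
G starts before F ends → F and G overlap.
I starts after F ends, so F has no further overlaps.
I starts after G ends, so G has no further overlaps.
H starts before I ends → I and H overlap.
J starts after I ends, so I has no further overlaps.
J starts after H ends, so H has no further overlaps.
K starts before J ends → J and K overlap.

F & G, H & I, J & K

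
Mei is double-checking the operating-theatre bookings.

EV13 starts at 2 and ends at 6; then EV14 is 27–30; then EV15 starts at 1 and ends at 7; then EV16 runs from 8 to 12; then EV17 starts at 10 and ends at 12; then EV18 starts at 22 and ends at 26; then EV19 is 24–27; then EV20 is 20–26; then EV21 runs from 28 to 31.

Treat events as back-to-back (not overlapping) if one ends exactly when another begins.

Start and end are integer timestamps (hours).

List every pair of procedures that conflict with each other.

Two intervals overlap when each starts before the other ends.
Sorted by start: EV15, EV13, EV16, EV17, EV20, EV18, EV19, EV14, EV21.
EV13 starts before EV15 ends → EV15 and EV13 overlap.
EV16 starts after EV15 ends, so nothing later overlaps EV15 either.
EV16 starts after EV13 ends, so nothing later overlaps EV13 either.
EV17 starts before EV16 ends → EV16 and EV17 overlap.
EV20 starts after EV16 ends, so nothing later overlaps EV16 either.
EV20 starts after EV17 ends, so nothing later overlaps EV17 either.
EV18 starts before EV20 ends → EV20 and EV18 overlap.
EV19 starts before EV20 ends → EV20 and EV19 overlap.
EV14 starts after EV20 ends, so nothing later overlaps EV20 either.
EV19 starts before EV18 ends → EV18 and EV19 overlap.
EV14 starts after EV18 ends, so nothing later overlaps EV18 either.
EV14 starts exactly when EV19 ends (back-to-back, no overlap), so nothing later overlaps EV19 either.
EV21 starts before EV14 ends → EV14 and EV21 overlap.

EV13 & EV15, EV14 & EV21, EV16 & EV17, EV18 & EV19, EV18 & EV20, EV19 & EV20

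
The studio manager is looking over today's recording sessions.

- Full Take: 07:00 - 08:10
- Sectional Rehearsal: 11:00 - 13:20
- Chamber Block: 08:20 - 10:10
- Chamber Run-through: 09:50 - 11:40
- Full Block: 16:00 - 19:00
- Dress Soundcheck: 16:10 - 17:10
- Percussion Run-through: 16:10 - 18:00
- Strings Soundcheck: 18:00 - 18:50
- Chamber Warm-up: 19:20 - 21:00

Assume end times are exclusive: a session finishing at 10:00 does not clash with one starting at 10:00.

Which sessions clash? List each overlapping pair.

Sorted by start: Full Take, Chamber Block, Chamber Run-through, Sectional Rehearsal, Full Block, Dress Soundcheck, Percussion Run-through, Strings Soundcheck, Chamber Warm-up.
Chamber Block starts after Full Take ends, so nothing later overlaps Full Take either.
Chamber Run-through starts before Chamber Block ends → Chamber Block and Chamber Run-through overlap.
Sectional Rehearsal starts after Chamber Block ends, so nothing later overlaps Chamber Block either.
Sectional Rehearsal starts before Chamber Run-through ends → Chamber Run-through and Sectional Rehearsal overlap.
Full Block starts after Chamber Run-through ends, so nothing later overlaps Chamber Run-through either.
Full Block starts after Sectional Rehearsal ends, so nothing later overlaps Sectional Rehearsal either.
Dress Soundcheck starts before Full Block ends → Full Block and Dress Soundcheck overlap.
Percussion Run-through starts before Full Block ends → Full Block and Percussion Run-through overlap.
Strings Soundcheck starts before Full Block ends → Full Block and Strings Soundcheck overlap.
Chamber Warm-up starts after Full Block ends.
Percussion Run-through starts before Dress Soundcheck ends → Dress Soundcheck and Percussion Run-through overlap.
Strings Soundcheck starts after Dress Soundcheck ends, so nothing later overlaps Dress Soundcheck either.
Strings Soundcheck starts exactly when Percussion Run-through ends (back-to-back, no overlap), so nothing later overlaps Percussion Run-through either.
Chamber Warm-up starts after Strings Soundcheck ends.

Chamber Block & Chamber Run-through, Chamber Run-through & Sectional Rehearsal, Dress Soundcheck & Full Block, Dress Soundcheck & Percussion Run-through, Full Block & Percussion Run-through, Full Block & Strings Soundcheck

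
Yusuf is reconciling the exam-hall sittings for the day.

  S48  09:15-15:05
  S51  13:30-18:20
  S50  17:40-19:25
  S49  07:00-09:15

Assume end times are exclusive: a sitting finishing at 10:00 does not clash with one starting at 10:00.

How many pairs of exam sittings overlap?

2

Sorted by start: S49, S48, S51, S50.
S48 starts exactly when S49 ends (back-to-back, no overlap), so S49 has no further overlaps.
S51 starts before S48 ends → S48 and S51 overlap.
S50 starts after S48 ends.
S50 starts before S51 ends → S51 and S50 overlap.
Overlapping pairs: S48 & S51, S50 & S51 — 2 in total.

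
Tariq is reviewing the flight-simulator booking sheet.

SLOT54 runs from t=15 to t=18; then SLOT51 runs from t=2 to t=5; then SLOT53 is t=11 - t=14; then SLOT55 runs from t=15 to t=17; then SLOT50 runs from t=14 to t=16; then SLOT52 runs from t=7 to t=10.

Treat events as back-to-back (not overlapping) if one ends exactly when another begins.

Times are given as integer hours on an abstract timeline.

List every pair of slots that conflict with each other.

SLOT50 & SLOT54, SLOT50 & SLOT55, SLOT54 & SLOT55

Check each pair: they overlap iff neither finishes before the other starts.
Sorted by start: SLOT51, SLOT52, SLOT53, SLOT50, SLOT54, SLOT55.
SLOT52 starts after SLOT51 ends, so nothing later overlaps SLOT51 either.
SLOT53 starts after SLOT52 ends, so nothing later overlaps SLOT52 either.
SLOT50 starts exactly when SLOT53 ends (back-to-back, no overlap), so nothing later overlaps SLOT53 either.
SLOT54 starts before SLOT50 ends → SLOT50 and SLOT54 overlap.
SLOT55 starts before SLOT50 ends → SLOT50 and SLOT55 overlap.
SLOT55 starts before SLOT54 ends → SLOT54 and SLOT55 overlap.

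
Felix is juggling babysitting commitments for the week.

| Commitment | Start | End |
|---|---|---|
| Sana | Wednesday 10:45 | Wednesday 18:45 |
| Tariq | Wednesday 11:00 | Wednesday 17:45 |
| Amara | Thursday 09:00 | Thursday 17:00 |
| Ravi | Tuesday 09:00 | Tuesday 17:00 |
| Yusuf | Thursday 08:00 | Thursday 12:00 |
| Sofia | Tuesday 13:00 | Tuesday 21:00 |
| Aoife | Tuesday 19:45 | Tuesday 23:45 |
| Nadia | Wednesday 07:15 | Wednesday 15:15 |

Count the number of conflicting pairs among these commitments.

Sorted by start: Ravi, Sofia, Aoife, Nadia, Sana, Tariq, Yusuf, Amara.
Sofia starts before Ravi ends → Ravi and Sofia overlap.
Aoife starts after Ravi ends, so nothing later overlaps Ravi either.
Aoife starts before Sofia ends → Sofia and Aoife overlap.
Nadia starts after Sofia ends, so nothing later overlaps Sofia either.
Nadia starts after Aoife ends, so nothing later overlaps Aoife either.
Sana starts before Nadia ends → Nadia and Sana overlap.
Tariq starts before Nadia ends → Nadia and Tariq overlap.
Yusuf starts after Nadia ends, so nothing later overlaps Nadia either.
Tariq starts before Sana ends → Sana and Tariq overlap.
Yusuf starts after Sana ends, so nothing later overlaps Sana either.
Yusuf starts after Tariq ends, so nothing later overlaps Tariq either.
Amara starts before Yusuf ends → Yusuf and Amara overlap.
Overlapping pairs: Amara & Yusuf, Aoife & Sofia, Nadia & Sana, Nadia & Tariq, Ravi & Sofia, Sana & Tariq — 6 in total.

6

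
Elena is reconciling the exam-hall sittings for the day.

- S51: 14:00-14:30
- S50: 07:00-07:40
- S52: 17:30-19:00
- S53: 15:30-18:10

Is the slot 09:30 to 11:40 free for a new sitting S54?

S50: ends 07:40 at or before S54 starts 09:30 → clear.
S51: starts 14:00 at or after S54 ends 11:40 → clear.
S53: starts 15:30 at or after S54 ends 11:40 → clear.
S52: starts 17:30 at or after S54 ends 11:40 → clear.

Yes — the slot is free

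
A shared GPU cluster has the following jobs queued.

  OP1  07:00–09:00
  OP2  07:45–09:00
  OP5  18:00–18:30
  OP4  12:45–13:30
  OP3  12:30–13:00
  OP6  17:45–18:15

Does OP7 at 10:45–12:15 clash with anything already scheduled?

No — it doesn't clash with anything

OP1: ends 09:00 at or before OP7 starts 10:45 → clear.
OP2: ends 09:00 at or before OP7 starts 10:45 → clear.
OP3: starts 12:30 at or after OP7 ends 12:15 → clear.
OP4: starts 12:45 at or after OP7 ends 12:15 → clear.
OP6: starts 17:45 at or after OP7 ends 12:15 → clear.
OP5: starts 18:00 at or after OP7 ends 12:15 → clear.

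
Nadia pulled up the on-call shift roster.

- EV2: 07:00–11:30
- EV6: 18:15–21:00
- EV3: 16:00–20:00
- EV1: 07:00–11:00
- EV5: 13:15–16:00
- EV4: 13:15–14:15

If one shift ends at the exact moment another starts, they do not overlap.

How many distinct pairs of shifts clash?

Sorted by start: EV1, EV2, EV4, EV5, EV3, EV6.
EV2 starts before EV1 ends → EV1 and EV2 overlap.
EV4 starts after EV1 ends; EV1 is clear from here.
EV4 starts after EV2 ends; EV2 is clear from here.
EV5 starts before EV4 ends → EV4 and EV5 overlap.
EV3 starts after EV4 ends; EV4 is clear from here.
EV3 starts exactly when EV5 ends (back-to-back, no overlap); EV5 is clear from here.
EV6 starts before EV3 ends → EV3 and EV6 overlap.
Overlapping pairs: EV1 & EV2, EV3 & EV6, EV4 & EV5 — 3 in total.

3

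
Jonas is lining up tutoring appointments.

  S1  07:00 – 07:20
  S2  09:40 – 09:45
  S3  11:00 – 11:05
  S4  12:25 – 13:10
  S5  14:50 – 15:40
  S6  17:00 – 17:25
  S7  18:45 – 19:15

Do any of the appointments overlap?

Sorted by start: S1, S2, S3, S4, S5, S6, S7.
S2 starts after S1 ends, so S1 has no further overlaps.
S3 starts after S2 ends, so S2 has no further overlaps.
S4 starts after S3 ends, so S3 has no further overlaps.
S5 starts after S4 ends, so S4 has no further overlaps.
S6 starts after S5 ends, so S5 has no further overlaps.
S7 starts after S6 ends.
Every pair is clear; the schedule has no overlaps.

No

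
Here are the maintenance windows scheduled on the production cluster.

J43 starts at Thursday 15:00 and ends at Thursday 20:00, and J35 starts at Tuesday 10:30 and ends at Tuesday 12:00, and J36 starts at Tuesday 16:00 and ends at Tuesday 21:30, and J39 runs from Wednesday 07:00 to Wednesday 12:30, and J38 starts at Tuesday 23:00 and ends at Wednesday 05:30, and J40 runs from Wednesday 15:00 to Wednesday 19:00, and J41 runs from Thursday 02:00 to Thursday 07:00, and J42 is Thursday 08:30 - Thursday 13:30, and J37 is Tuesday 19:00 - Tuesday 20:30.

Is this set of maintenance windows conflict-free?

Check each pair: they overlap iff neither finishes before the other starts.
Sorted by start: J35, J36, J37, J38, J39, J40, J41, J42, J43.
J36 starts after J35 ends — done with J35.
J37 starts before J36 ends → J36 and J37 overlap.
That's a conflict, so the schedule is not conflict-free.

No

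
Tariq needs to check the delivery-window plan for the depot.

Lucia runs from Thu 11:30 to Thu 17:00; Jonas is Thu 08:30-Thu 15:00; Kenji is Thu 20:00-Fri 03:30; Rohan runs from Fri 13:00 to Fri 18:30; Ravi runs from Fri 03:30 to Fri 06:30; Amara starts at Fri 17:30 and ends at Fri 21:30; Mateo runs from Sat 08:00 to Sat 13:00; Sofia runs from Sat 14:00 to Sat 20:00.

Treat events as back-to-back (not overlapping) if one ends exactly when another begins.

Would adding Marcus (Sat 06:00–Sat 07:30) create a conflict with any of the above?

No — it doesn't clash with anything

Jonas: ends Thu 15:00 at or before Marcus starts Sat 06:00 → clear.
Lucia: ends Thu 17:00 at or before Marcus starts Sat 06:00 → clear.
Kenji: ends Fri 03:30 at or before Marcus starts Sat 06:00 → clear.
Ravi: ends Fri 06:30 at or before Marcus starts Sat 06:00 → clear.
Rohan: ends Fri 18:30 at or before Marcus starts Sat 06:00 → clear.
Amara: ends Fri 21:30 at or before Marcus starts Sat 06:00 → clear.
Mateo: starts Sat 08:00 at or after Marcus ends Sat 07:30 → clear.
Sofia: starts Sat 14:00 at or after Marcus ends Sat 07:30 → clear.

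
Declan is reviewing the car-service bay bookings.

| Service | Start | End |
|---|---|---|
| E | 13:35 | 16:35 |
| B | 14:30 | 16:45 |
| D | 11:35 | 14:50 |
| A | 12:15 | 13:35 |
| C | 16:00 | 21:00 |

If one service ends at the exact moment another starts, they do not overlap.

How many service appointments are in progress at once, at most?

Walk through starts and ends in time order (an end at T is processed before a start at T):
11:35 start D → 1
12:15 start A → 2
13:35 end A → 1
13:35 start E → 2
14:30 start B → 3
14:50 end D → 2
16:00 start C → 3
16:35 end E → 2
16:45 end B → 1
21:00 end C → 0
Peak is 3, at 14:30 (B, D, E).

3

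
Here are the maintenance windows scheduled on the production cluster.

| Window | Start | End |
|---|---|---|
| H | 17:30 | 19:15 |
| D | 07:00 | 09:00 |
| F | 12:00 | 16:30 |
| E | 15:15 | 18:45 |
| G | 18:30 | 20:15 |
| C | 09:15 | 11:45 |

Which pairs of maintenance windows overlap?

E & F, E & G, E & H, G & H

Sorted by start: D, C, F, E, H, G.
C starts after D ends, so nothing later overlaps D either.
F starts after C ends, so nothing later overlaps C either.
E starts before F ends → F and E overlap.
H starts after F ends, so nothing later overlaps F either.
H starts before E ends → E and H overlap.
G starts before E ends → E and G overlap.
G starts before H ends → H and G overlap.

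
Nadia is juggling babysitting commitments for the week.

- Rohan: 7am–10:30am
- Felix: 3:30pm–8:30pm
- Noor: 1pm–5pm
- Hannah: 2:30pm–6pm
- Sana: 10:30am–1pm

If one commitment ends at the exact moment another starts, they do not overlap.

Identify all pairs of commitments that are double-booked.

Felix & Hannah, Felix & Noor, Hannah & Noor

Check each pair: they overlap iff neither finishes before the other starts.
Sorted by start: Rohan, Sana, Noor, Hannah, Felix.
Sana starts exactly when Rohan ends (back-to-back, no overlap), so nothing later overlaps Rohan either.
Noor starts exactly when Sana ends (back-to-back, no overlap), so nothing later overlaps Sana either.
Hannah starts before Noor ends → Noor and Hannah overlap.
Felix starts before Noor ends → Noor and Felix overlap.
Felix starts before Hannah ends → Hannah and Felix overlap.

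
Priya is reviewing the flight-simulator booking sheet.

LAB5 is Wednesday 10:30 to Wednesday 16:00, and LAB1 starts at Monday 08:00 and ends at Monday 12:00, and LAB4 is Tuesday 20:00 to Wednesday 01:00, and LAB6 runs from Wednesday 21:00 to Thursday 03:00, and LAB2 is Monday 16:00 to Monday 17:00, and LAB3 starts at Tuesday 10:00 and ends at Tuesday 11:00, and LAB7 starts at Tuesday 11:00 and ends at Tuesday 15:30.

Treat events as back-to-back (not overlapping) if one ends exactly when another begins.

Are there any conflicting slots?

No

Sorted by start: LAB1, LAB2, LAB3, LAB7, LAB4, LAB5, LAB6.
LAB2 starts after LAB1 ends — done with LAB1.
LAB3 starts after LAB2 ends — done with LAB2.
LAB7 starts exactly when LAB3 ends (back-to-back, no overlap) — done with LAB3.
LAB4 starts after LAB7 ends — done with LAB7.
LAB5 starts after LAB4 ends — done with LAB4.
LAB6 starts after LAB5 ends.
Every pair is clear; the schedule has no overlaps.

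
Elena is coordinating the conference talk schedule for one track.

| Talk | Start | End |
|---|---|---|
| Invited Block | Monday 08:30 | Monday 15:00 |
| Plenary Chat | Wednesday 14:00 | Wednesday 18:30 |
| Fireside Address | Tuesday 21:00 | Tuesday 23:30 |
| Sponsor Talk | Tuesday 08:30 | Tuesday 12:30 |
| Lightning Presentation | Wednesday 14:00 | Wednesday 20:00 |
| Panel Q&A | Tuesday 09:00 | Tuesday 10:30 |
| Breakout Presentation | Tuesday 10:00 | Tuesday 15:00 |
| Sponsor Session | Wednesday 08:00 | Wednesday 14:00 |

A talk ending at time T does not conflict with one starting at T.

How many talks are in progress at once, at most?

Walk through starts and ends in time order (an end at T is processed before a start at T):
Monday 08:30 start Invited Block → 1
Monday 15:00 end Invited Block → 0
Tuesday 08:30 start Sponsor Talk → 1
Tuesday 09:00 start Panel Q&A → 2
Tuesday 10:00 start Breakout Presentation → 3
Tuesday 10:30 end Panel Q&A → 2
Tuesday 12:30 end Sponsor Talk → 1
Tuesday 15:00 end Breakout Presentation → 0
Tuesday 21:00 start Fireside Address → 1
Tuesday 23:30 end Fireside Address → 0
Wednesday 08:00 start Sponsor Session → 1
Wednesday 14:00 end Sponsor Session → 0
Wednesday 14:00 start Lightning Presentation → 1
Wednesday 14:00 start Plenary Chat → 2
Wednesday 18:30 end Plenary Chat → 1
Wednesday 20:00 end Lightning Presentation → 0
Peak is 3, at Tuesday 10:00 (Breakout Presentation, Panel Q&A, Sponsor Talk).

3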